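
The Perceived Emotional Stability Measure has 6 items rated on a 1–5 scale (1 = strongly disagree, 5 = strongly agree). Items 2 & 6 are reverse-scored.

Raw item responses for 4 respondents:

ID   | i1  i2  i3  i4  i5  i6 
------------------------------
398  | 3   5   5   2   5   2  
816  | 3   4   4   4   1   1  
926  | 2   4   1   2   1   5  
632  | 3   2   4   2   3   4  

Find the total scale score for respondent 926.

9

Respondent 926 raw: 2, 4, 1, 2, 1, 5.
Reverse-coded (reversed = (1+5) − raw = 6 − raw):
  item 1: 2
  item 2: 6 − 4 = 2
  item 3: 1
  item 4: 2
  item 5: 1
  item 6: 6 − 5 = 1
Sum = 2 + 2 + 1 + 2 + 1 + 1 = 9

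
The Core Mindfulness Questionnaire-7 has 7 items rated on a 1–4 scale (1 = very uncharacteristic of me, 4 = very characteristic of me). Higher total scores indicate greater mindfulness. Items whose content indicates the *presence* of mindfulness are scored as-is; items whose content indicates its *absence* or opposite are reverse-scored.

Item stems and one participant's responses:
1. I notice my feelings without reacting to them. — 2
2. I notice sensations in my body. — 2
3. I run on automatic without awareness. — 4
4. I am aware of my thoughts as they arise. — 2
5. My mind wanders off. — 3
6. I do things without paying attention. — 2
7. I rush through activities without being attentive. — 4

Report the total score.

13

Items 3, 5, 6, 7 describe the absence/opposite of mindfulness → reverse-score.
on a 1–4 scale, reversed = 5 − raw.
  item 1: 2
  item 2: 2
  item 3: 5 − 4 = 1
  item 4: 2
  item 5: 5 − 3 = 2
  item 6: 5 − 2 = 3
  item 7: 5 − 4 = 1
Total = 2 + 2 + 1 + 2 + 2 + 3 + 1 = 13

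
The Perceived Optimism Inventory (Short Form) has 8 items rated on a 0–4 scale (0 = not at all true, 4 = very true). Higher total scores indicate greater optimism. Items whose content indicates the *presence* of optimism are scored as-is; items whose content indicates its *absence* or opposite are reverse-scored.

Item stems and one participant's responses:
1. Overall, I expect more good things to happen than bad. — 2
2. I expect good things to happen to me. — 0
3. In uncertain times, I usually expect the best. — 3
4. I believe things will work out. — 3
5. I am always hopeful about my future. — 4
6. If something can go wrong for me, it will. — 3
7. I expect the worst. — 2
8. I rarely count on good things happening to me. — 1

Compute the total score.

18

Items 6, 7, 8 describe the absence/opposite of optimism → reverse-score.
reversed = (0+4) − raw = 4 − raw.
  item 1: 2
  item 2: 0
  item 3: 3
  item 4: 3
  item 5: 4
  item 6: 4 − 3 = 1
  item 7: 4 − 2 = 2
  item 8: 4 − 1 = 3
Total = 2 + 0 + 3 + 3 + 4 + 1 + 2 + 3 = 18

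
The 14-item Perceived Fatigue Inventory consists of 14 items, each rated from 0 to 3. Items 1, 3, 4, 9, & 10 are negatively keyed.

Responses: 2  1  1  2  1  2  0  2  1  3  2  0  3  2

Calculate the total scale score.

Reverse-coded items (on a 0–3 scale, reversed = 3 − raw):
  item 1: 3 − 2 = 1
  item 3: 3 − 1 = 2
  item 4: 3 − 2 = 1
  item 9: 3 − 1 = 2
  item 10: 3 − 3 = 0
Scored items: 1, 1, 2, 1, 1, 2, 0, 2, 2, 0, 2, 0, 3, 2
Total = 1 + 1 + 2 + 1 + 1 + 2 + 0 + 2 + 2 + 0 + 2 + 0 + 3 + 2 = 19

19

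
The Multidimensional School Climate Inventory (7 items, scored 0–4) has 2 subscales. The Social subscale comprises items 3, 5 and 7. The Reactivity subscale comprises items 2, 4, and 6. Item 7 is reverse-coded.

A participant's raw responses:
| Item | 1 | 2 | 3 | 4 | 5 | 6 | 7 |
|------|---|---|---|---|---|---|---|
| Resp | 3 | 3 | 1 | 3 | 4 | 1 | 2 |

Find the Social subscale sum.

Social items: 3, 5, 7.
Of these, item 7 is reverse-coded; reverse-coded value = 4 − response.
  item 3: 1
  item 5: 4
  item 7: 4 − 2 = 2
Sum = 1 + 4 + 2 = 7

7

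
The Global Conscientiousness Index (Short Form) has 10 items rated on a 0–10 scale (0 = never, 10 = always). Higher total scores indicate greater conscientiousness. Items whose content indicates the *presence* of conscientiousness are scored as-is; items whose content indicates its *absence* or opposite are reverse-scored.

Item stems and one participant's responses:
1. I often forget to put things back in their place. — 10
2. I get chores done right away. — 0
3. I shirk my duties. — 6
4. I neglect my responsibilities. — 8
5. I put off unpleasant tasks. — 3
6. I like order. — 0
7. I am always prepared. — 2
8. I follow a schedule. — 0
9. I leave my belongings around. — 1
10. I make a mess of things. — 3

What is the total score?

Items 1, 3, 4, 5, 9, 10 describe the absence/opposite of conscientiousness → reverse-score.
on a 0–10 scale, reversed = 10 − raw.
  item 1: 10 − 10 = 0
  item 2: 0
  item 3: 10 − 6 = 4
  item 4: 10 − 8 = 2
  item 5: 10 − 3 = 7
  item 6: 0
  item 7: 2
  item 8: 0
  item 9: 10 − 1 = 9
  item 10: 10 − 3 = 7
Total = 0 + 0 + 4 + 2 + 7 + 0 + 2 + 0 + 9 + 7 = 31

31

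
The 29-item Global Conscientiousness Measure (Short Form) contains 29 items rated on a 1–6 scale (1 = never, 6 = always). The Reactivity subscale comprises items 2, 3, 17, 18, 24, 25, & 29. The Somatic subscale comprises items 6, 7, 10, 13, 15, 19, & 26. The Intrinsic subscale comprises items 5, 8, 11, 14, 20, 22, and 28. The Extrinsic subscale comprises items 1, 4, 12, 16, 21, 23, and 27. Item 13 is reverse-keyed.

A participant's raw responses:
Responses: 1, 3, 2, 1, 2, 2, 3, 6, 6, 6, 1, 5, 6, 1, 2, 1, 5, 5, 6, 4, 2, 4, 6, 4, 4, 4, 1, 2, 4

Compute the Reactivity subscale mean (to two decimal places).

Reactivity items: 2, 3, 17, 18, 24, 25, 29.
  item 2: 3
  item 3: 2
  item 17: 5
  item 18: 5
  item 24: 4
  item 25: 4
  item 29: 4
Sum = 3 + 2 + 5 + 5 + 4 + 4 + 4 = 27
Mean = 27 / 7 = 3.86

3.86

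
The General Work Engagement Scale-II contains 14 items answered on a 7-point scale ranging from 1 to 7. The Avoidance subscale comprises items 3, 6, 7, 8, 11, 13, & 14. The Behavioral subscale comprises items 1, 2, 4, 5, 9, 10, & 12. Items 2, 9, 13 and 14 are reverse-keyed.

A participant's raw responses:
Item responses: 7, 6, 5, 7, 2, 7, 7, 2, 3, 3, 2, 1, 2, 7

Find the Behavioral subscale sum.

27

Behavioral items: 1, 2, 4, 5, 9, 10, 12.
Of these, items 2 & 9 are reverse-keyed; reversed = (1+7) − raw = 8 − raw.
  item 1: 7
  item 2: 8 − 6 = 2
  item 4: 7
  item 5: 2
  item 9: 8 − 3 = 5
  item 10: 3
  item 12: 1
Sum = 7 + 2 + 7 + 2 + 5 + 3 + 1 = 27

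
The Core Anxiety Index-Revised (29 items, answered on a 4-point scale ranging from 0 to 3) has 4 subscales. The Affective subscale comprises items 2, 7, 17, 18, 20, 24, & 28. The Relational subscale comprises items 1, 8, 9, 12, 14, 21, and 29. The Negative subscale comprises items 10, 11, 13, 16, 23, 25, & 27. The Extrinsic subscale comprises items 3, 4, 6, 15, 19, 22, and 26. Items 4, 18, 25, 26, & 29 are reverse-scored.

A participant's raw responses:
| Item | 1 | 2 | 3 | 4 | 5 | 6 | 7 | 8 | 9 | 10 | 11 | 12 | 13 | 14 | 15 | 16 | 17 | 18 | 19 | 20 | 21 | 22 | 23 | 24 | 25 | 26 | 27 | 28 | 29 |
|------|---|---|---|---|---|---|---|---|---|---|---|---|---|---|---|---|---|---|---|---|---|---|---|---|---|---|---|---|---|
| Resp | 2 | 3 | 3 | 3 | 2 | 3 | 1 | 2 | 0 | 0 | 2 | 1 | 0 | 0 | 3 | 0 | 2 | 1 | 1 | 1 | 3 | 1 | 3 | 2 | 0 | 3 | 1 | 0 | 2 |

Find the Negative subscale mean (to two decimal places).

Negative items: 10, 11, 13, 16, 23, 25, 27.
Of these, item 25 is reverse-scored; on a 0–3 scale, reversed = 3 − raw.
  item 10: 0
  item 11: 2
  item 13: 0
  item 16: 0
  item 23: 3
  item 25: 3 − 0 = 3
  item 27: 1
Sum = 0 + 2 + 0 + 0 + 3 + 3 + 1 = 9
Mean = 9 / 7 = 1.29

1.29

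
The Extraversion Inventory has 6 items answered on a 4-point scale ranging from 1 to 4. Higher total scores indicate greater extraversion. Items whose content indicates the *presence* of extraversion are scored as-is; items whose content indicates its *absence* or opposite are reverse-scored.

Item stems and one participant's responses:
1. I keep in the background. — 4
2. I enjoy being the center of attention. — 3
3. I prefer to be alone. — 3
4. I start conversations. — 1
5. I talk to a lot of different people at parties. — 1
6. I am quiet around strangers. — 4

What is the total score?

Items 1, 3, 6 describe the absence/opposite of extraversion → reverse-score.
reversed = (1+4) − raw = 5 − raw.
  item 1: 5 − 4 = 1
  item 2: 3
  item 3: 5 − 3 = 2
  item 4: 1
  item 5: 1
  item 6: 5 − 4 = 1
Total = 1 + 3 + 2 + 1 + 1 + 1 = 9

9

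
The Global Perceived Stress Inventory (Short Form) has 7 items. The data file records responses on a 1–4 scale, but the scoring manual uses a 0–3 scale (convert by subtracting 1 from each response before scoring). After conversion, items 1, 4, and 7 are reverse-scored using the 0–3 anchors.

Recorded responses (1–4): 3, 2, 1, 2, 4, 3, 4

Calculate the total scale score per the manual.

9

Convert to 0–3: 2, 1, 0, 1, 3, 2, 3
Reverse-coded (reversed = (0+3) − raw = 3 − raw):
  item 1: 3 − 2 = 1
  item 4: 3 − 1 = 2
  item 7: 3 − 3 = 0
Scored: 1, 1, 0, 2, 3, 2, 0
Total = 9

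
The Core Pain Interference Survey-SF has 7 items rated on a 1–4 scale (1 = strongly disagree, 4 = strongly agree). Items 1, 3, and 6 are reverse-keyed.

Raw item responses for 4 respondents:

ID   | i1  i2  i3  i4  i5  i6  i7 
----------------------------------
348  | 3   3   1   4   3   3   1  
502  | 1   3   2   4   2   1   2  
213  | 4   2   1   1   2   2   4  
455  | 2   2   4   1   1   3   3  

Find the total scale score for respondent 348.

19

Respondent 348 raw: 3, 3, 1, 4, 3, 3, 1.
Reverse-coded (on a 1–4 scale, reversed = 5 − raw):
  item 1: 5 − 3 = 2
  item 2: 3
  item 3: 5 − 1 = 4
  item 4: 4
  item 5: 3
  item 6: 5 − 3 = 2
  item 7: 1
Sum = 2 + 3 + 4 + 4 + 3 + 2 + 1 = 19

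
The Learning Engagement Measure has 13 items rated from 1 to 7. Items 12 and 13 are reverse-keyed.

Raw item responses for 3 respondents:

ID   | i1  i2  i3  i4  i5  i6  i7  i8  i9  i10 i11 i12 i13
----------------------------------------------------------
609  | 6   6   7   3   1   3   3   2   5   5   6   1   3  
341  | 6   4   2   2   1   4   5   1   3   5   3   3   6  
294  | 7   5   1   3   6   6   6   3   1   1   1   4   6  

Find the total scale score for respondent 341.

43

Respondent 341 raw: 6, 4, 2, 2, 1, 4, 5, 1, 3, 5, 3, 3, 6.
Reverse-coded (on a 1–7 scale, reversed = 8 − raw):
  item 1: 6
  item 2: 4
  item 3: 2
  item 4: 2
  item 5: 1
  item 6: 4
  item 7: 5
  item 8: 1
  item 9: 3
  item 10: 5
  item 11: 3
  item 12: 8 − 3 = 5
  item 13: 8 − 6 = 2
Sum = 6 + 4 + 2 + 2 + 1 + 4 + 5 + 1 + 3 + 5 + 3 + 5 + 2 = 43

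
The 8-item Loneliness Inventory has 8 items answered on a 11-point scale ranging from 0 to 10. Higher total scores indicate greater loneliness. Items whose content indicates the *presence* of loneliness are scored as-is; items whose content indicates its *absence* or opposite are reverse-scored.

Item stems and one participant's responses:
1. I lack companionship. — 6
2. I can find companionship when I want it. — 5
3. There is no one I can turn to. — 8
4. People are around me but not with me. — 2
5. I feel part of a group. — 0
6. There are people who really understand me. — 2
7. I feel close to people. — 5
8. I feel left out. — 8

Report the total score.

Items 2, 5, 6, 7 describe the absence/opposite of loneliness → reverse-score.
reverse-coded value = 10 − response.
  item 1: 6
  item 2: 10 − 5 = 5
  item 3: 8
  item 4: 2
  item 5: 10 − 0 = 10
  item 6: 10 − 2 = 8
  item 7: 10 − 5 = 5
  item 8: 8
Total = 6 + 5 + 8 + 2 + 10 + 8 + 5 + 8 = 52

52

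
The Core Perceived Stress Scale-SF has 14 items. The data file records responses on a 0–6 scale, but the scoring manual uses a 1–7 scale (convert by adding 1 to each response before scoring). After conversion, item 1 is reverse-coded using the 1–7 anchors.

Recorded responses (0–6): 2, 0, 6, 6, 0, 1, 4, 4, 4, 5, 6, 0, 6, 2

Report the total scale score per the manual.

Convert to 1–7: 3, 1, 7, 7, 1, 2, 5, 5, 5, 6, 7, 1, 7, 3
Reverse-coded (reverse-coded value = 8 − response):
  item 1: 8 − 3 = 5
Scored: 5, 1, 7, 7, 1, 2, 5, 5, 5, 6, 7, 1, 7, 3
Total = 62

62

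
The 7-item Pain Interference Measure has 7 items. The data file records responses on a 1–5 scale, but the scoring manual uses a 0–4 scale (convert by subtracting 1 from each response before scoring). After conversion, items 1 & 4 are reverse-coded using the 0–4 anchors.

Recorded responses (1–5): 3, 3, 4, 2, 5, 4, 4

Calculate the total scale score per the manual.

Convert to 0–4: 2, 2, 3, 1, 4, 3, 3
Reverse-coded (reverse-coded value = 4 − response):
  item 1: 4 − 2 = 2
  item 4: 4 − 1 = 3
Scored: 2, 2, 3, 3, 4, 3, 3
Total = 20

20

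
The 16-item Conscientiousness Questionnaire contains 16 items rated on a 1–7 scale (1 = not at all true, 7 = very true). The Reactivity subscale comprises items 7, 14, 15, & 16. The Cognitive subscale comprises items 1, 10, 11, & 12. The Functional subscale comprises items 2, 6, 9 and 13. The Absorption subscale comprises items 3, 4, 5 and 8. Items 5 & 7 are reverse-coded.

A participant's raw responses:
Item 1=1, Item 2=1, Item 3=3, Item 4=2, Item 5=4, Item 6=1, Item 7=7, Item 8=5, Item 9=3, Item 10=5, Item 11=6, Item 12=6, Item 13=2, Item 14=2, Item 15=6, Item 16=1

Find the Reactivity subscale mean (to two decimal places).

Reactivity items: 7, 14, 15, 16.
Of these, item 7 is reverse-coded; reversed = (1+7) − raw = 8 − raw.
  item 7: 8 − 7 = 1
  item 14: 2
  item 15: 6
  item 16: 1
Sum = 1 + 2 + 6 + 1 = 10
Mean = 10 / 4 = 2.50

2.50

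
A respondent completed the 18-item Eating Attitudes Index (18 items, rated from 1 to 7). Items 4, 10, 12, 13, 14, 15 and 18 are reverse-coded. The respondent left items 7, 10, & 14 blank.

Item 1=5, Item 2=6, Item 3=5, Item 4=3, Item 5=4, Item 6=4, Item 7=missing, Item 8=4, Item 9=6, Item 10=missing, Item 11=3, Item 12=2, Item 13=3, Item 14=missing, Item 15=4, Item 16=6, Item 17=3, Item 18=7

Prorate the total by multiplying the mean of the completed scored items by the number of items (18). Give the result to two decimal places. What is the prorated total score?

80.40

Reverse-coded (on a 1–7 scale, reversed = 8 − raw):
  item 4: 8 − 3 = 5
  item 12: 8 − 2 = 6
  item 13: 8 − 3 = 5
  item 15: 8 − 4 = 4
  item 18: 8 − 7 = 1
Completed scored items (15 of 18): 5, 6, 5, 5, 4, 4, 4, 6, 3, 6, 5, 4, 6, 3, 1; sum = 67.
Person mean = 67 / 15 ≈ 4.4667
Prorated total = (67 / 15) × 18 = 80.40 (to 2 dp)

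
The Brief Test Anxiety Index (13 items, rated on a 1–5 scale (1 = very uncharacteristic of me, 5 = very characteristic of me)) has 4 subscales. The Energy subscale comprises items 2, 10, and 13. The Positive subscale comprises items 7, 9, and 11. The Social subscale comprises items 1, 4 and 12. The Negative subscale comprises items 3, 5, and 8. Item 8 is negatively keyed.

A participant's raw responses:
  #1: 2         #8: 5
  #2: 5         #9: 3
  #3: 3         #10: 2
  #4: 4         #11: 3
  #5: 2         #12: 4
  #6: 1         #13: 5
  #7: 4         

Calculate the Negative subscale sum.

6

Negative items: 3, 5, 8.
Of these, item 8 is negatively keyed; reverse-coded value = 6 − response.
  item 3: 3
  item 5: 2
  item 8: 6 − 5 = 1
Sum = 3 + 2 + 1 = 6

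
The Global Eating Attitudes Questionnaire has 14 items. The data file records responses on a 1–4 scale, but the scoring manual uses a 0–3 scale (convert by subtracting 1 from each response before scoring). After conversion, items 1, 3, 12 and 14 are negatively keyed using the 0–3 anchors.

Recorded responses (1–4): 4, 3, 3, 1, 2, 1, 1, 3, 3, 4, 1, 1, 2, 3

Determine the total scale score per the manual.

16

Convert to 0–3: 3, 2, 2, 0, 1, 0, 0, 2, 2, 3, 0, 0, 1, 2
Reverse-coded (reverse-coded value = 3 − response):
  item 1: 3 − 3 = 0
  item 3: 3 − 2 = 1
  item 12: 3 − 0 = 3
  item 14: 3 − 2 = 1
Scored: 0, 2, 1, 0, 1, 0, 0, 2, 2, 3, 0, 3, 1, 1
Total = 16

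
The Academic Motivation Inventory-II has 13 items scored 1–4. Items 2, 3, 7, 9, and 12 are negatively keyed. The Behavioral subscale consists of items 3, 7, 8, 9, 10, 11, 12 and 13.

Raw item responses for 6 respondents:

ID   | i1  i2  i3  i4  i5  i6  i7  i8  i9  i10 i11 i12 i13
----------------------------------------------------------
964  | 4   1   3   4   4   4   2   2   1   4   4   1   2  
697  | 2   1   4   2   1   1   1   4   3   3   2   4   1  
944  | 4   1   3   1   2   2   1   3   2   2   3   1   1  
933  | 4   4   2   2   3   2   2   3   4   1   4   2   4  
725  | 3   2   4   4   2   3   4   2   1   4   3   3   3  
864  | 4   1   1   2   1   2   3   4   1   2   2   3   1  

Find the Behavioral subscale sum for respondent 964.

Respondent 964 raw: 4, 1, 3, 4, 4, 4, 2, 2, 1, 4, 4, 1, 2.
Behavioral items: 3, 7, 8, 9, 10, 11, 12, 13.
Reverse-coded (reverse-coded value = 5 − response):
  item 3: 5 − 3 = 2
  item 7: 5 − 2 = 3
  item 8: 2
  item 9: 5 − 1 = 4
  item 10: 4
  item 11: 4
  item 12: 5 − 1 = 4
  item 13: 2
Sum = 2 + 3 + 2 + 4 + 4 + 4 + 4 + 2 = 25

25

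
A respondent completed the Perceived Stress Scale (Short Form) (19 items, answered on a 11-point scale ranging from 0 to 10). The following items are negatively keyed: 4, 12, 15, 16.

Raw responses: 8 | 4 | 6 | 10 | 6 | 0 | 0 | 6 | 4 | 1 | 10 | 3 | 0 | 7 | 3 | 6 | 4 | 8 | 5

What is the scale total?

Raw sum = 91. Negatively keyed items: 4, 12, 15, 16; their raw sum = 22.
Each reversal replaces raw with 10 − raw, changing the total by 10 − 2·raw per item.
Total = 91 + 4·10 − 2·22 = 91 + 40 − 44 = 87

87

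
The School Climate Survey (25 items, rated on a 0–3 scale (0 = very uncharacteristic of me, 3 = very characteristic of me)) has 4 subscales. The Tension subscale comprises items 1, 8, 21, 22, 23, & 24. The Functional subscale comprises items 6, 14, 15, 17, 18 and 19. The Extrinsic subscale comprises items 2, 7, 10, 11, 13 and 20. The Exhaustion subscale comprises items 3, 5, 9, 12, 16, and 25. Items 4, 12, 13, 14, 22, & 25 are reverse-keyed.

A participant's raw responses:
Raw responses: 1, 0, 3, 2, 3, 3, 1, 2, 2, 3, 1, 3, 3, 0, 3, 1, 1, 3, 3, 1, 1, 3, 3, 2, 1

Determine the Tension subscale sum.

9

Tension items: 1, 8, 21, 22, 23, 24.
Of these, item 22 is reverse-keyed; on a 0–3 scale, reversed = 3 − raw.
  item 1: 1
  item 8: 2
  item 21: 1
  item 22: 3 − 3 = 0
  item 23: 3
  item 24: 2
Sum = 1 + 2 + 1 + 0 + 3 + 2 = 9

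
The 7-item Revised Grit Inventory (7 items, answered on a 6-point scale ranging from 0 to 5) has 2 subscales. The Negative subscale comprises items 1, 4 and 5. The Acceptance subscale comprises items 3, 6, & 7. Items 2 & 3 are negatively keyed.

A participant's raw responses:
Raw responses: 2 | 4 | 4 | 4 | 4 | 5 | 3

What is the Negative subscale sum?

10

Negative items: 1, 4, 5.
  item 1: 2
  item 4: 4
  item 5: 4
Sum = 2 + 4 + 4 = 10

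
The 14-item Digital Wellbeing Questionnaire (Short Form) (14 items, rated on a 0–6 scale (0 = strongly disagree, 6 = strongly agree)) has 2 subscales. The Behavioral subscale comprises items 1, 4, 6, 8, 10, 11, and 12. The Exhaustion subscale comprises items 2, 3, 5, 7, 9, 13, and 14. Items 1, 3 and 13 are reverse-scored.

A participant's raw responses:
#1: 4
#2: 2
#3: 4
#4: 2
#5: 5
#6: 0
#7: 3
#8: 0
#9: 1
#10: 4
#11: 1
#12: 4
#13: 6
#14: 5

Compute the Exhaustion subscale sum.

Exhaustion items: 2, 3, 5, 7, 9, 13, 14.
Of these, items 3 & 13 are reverse-scored; on a 0–6 scale, reversed = 6 − raw.
  item 2: 2
  item 3: 6 − 4 = 2
  item 5: 5
  item 7: 3
  item 9: 1
  item 13: 6 − 6 = 0
  item 14: 5
Sum = 2 + 2 + 5 + 3 + 1 + 0 + 5 = 18

18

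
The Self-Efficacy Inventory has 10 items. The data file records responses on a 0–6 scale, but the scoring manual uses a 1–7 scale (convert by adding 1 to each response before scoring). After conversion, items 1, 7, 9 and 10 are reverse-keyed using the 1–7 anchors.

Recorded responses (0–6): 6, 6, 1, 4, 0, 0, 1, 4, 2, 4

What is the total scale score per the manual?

Convert to 1–7: 7, 7, 2, 5, 1, 1, 2, 5, 3, 5
Reverse-coded (reversed = (1+7) − raw = 8 − raw):
  item 1: 8 − 7 = 1
  item 7: 8 − 2 = 6
  item 9: 8 − 3 = 5
  item 10: 8 − 5 = 3
Scored: 1, 7, 2, 5, 1, 1, 6, 5, 5, 3
Total = 36

36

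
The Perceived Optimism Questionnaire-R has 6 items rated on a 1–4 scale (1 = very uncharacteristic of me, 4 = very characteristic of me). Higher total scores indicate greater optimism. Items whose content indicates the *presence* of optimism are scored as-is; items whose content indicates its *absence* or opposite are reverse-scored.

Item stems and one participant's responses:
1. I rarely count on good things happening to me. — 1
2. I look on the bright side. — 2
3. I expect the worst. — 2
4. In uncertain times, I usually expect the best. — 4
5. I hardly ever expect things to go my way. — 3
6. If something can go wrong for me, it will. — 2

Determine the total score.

18

Items 1, 3, 5, 6 describe the absence/opposite of optimism → reverse-score.
reverse-coded value = 5 − response.
  item 1: 5 − 1 = 4
  item 2: 2
  item 3: 5 − 2 = 3
  item 4: 4
  item 5: 5 − 3 = 2
  item 6: 5 − 2 = 3
Total = 4 + 2 + 3 + 4 + 2 + 3 = 18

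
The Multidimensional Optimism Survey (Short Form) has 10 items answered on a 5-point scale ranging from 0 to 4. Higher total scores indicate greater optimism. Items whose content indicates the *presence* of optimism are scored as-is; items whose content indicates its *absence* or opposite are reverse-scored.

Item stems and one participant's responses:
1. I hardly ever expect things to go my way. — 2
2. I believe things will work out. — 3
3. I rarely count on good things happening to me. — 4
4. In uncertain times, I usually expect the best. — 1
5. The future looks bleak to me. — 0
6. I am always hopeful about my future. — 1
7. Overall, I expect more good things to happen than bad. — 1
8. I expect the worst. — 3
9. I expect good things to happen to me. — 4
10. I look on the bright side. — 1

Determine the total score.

18

Items 1, 3, 5, 8 describe the absence/opposite of optimism → reverse-score.
on a 0–4 scale, reversed = 4 − raw.
  item 1: 4 − 2 = 2
  item 2: 3
  item 3: 4 − 4 = 0
  item 4: 1
  item 5: 4 − 0 = 4
  item 6: 1
  item 7: 1
  item 8: 4 − 3 = 1
  item 9: 4
  item 10: 1
Total = 2 + 3 + 0 + 1 + 4 + 1 + 1 + 1 + 4 + 1 = 18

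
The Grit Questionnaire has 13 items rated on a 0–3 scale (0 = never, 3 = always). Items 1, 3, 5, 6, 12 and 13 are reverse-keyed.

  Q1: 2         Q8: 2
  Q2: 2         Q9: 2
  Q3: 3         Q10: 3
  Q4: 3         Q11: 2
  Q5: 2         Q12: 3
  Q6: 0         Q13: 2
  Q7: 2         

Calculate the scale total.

22

Reverse-keyed items use 3 − raw:
  item 1: 3 − 2 = 1
  item 3: 3 − 3 = 0
  item 5: 3 − 2 = 1
  item 6: 3 − 0 = 3
  item 12: 3 − 3 = 0
  item 13: 3 − 2 = 1
Scored responses: 1, 2, 0, 3, 1, 3, 2, 2, 2, 3, 2, 0, 1
Total = 1 + 2 + 0 + 3 + 1 + 3 + 2 + 2 + 2 + 3 + 2 + 0 + 1 = 22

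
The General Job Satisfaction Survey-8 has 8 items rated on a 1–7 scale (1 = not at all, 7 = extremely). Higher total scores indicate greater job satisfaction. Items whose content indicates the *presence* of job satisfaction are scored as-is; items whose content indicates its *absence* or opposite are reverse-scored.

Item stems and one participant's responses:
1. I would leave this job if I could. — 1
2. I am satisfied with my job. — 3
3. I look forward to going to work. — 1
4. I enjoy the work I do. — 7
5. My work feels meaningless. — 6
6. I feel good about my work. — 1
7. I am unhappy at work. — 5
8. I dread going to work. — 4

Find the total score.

28

Items 1, 5, 7, 8 describe the absence/opposite of job satisfaction → reverse-score.
on a 1–7 scale, reversed = 8 − raw.
  item 1: 8 − 1 = 7
  item 2: 3
  item 3: 1
  item 4: 7
  item 5: 8 − 6 = 2
  item 6: 1
  item 7: 8 − 5 = 3
  item 8: 8 − 4 = 4
Total = 7 + 3 + 1 + 7 + 2 + 1 + 3 + 4 = 28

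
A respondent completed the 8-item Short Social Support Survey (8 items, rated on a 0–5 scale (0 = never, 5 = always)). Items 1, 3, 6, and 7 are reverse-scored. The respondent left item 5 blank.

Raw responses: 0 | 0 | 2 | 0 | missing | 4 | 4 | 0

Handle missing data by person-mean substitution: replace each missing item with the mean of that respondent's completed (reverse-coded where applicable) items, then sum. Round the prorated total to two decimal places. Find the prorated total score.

11.43

Reverse-coded (on a 0–5 scale, reversed = 5 − raw):
  item 1: 5 − 0 = 5
  item 3: 5 − 2 = 3
  item 6: 5 − 4 = 1
  item 7: 5 − 4 = 1
Completed scored items (7 of 8): 5, 0, 3, 0, 1, 1, 0; sum = 10.
Person mean = 10 / 7 ≈ 1.4286
Prorated total = (10 / 7) × 8 = 11.43 (to 2 dp)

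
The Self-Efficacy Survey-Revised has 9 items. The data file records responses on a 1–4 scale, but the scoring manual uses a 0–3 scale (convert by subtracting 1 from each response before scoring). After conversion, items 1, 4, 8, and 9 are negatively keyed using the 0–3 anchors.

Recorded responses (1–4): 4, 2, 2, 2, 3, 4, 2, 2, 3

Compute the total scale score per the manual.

13

Convert to 0–3: 3, 1, 1, 1, 2, 3, 1, 1, 2
Reverse-coded (reverse-coded value = 3 − response):
  item 1: 3 − 3 = 0
  item 4: 3 − 1 = 2
  item 8: 3 − 1 = 2
  item 9: 3 − 2 = 1
Scored: 0, 1, 1, 2, 2, 3, 1, 2, 1
Total = 13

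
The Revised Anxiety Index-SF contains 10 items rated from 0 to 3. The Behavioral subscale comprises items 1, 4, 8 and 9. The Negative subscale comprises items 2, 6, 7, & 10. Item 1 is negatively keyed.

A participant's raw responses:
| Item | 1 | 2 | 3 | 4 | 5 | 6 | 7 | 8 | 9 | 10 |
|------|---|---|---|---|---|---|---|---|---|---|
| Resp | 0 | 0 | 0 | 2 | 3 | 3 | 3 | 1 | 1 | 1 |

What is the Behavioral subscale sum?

7

Behavioral items: 1, 4, 8, 9.
Of these, item 1 is negatively keyed; on a 0–3 scale, reversed = 3 − raw.
  item 1: 3 − 0 = 3
  item 4: 2
  item 8: 1
  item 9: 1
Sum = 3 + 2 + 1 + 1 = 7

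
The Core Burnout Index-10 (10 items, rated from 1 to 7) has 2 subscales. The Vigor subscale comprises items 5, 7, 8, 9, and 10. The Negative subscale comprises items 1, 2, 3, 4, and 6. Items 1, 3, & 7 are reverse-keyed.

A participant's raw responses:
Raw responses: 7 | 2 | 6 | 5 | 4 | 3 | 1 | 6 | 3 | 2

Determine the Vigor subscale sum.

22

Vigor items: 5, 7, 8, 9, 10.
Of these, item 7 is reverse-keyed; reversed = (1+7) − raw = 8 − raw.
  item 5: 4
  item 7: 8 − 1 = 7
  item 8: 6
  item 9: 3
  item 10: 2
Sum = 4 + 7 + 6 + 3 + 2 = 22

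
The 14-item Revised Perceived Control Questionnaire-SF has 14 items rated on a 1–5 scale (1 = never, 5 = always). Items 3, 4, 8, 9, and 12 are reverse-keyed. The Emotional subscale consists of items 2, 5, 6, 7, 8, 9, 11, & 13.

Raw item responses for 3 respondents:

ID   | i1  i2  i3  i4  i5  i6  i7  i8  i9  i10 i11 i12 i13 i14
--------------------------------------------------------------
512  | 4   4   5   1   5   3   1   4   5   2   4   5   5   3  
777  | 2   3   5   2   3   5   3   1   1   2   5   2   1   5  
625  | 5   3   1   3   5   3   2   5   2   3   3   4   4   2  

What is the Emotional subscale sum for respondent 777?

Respondent 777 raw: 2, 3, 5, 2, 3, 5, 3, 1, 1, 2, 5, 2, 1, 5.
Emotional items: 2, 5, 6, 7, 8, 9, 11, 13.
Reverse-coded (on a 1–5 scale, reversed = 6 − raw):
  item 2: 3
  item 5: 3
  item 6: 5
  item 7: 3
  item 8: 6 − 1 = 5
  item 9: 6 − 1 = 5
  item 11: 5
  item 13: 1
Sum = 3 + 3 + 5 + 3 + 5 + 5 + 5 + 1 = 30

30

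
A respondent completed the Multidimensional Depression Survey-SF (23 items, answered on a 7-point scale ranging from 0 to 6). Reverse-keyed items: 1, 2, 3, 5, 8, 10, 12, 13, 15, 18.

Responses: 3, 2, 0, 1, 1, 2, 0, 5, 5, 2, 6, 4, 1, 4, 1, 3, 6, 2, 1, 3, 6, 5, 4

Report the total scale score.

Raw sum = 67. Reverse-keyed items: 1, 2, 3, 5, 8, 10, 12, 13, 15, 18; their raw sum = 21.
Each reversal replaces raw with 6 − raw, changing the total by 6 − 2·raw per item.
Total = 67 + 10·6 − 2·21 = 67 + 60 − 42 = 85

85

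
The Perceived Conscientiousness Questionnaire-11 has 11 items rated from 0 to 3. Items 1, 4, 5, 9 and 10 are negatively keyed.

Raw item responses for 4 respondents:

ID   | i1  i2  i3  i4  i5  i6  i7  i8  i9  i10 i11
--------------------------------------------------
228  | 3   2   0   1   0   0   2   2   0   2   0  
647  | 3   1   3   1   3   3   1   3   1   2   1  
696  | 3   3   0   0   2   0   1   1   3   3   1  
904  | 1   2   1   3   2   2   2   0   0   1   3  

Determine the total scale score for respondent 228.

Respondent 228 raw: 3, 2, 0, 1, 0, 0, 2, 2, 0, 2, 0.
Reverse-coded (reverse-coded value = 3 − response):
  item 1: 3 − 3 = 0
  item 2: 2
  item 3: 0
  item 4: 3 − 1 = 2
  item 5: 3 − 0 = 3
  item 6: 0
  item 7: 2
  item 8: 2
  item 9: 3 − 0 = 3
  item 10: 3 − 2 = 1
  item 11: 0
Sum = 0 + 2 + 0 + 2 + 3 + 0 + 2 + 2 + 3 + 1 + 0 = 15

15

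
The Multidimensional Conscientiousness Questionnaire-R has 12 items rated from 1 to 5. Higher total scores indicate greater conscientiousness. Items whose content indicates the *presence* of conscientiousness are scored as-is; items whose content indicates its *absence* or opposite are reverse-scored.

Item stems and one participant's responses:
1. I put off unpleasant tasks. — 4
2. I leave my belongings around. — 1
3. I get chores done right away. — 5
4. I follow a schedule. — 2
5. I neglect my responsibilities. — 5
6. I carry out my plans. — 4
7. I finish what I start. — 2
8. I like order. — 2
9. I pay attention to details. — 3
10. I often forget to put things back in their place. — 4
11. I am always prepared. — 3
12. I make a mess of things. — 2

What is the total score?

35

Items 1, 2, 5, 10, 12 describe the absence/opposite of conscientiousness → reverse-score.
reversed = (1+5) − raw = 6 − raw.
  item 1: 6 − 4 = 2
  item 2: 6 − 1 = 5
  item 3: 5
  item 4: 2
  item 5: 6 − 5 = 1
  item 6: 4
  item 7: 2
  item 8: 2
  item 9: 3
  item 10: 6 − 4 = 2
  item 11: 3
  item 12: 6 − 2 = 4
Total = 2 + 5 + 5 + 2 + 1 + 4 + 2 + 2 + 3 + 2 + 3 + 4 = 35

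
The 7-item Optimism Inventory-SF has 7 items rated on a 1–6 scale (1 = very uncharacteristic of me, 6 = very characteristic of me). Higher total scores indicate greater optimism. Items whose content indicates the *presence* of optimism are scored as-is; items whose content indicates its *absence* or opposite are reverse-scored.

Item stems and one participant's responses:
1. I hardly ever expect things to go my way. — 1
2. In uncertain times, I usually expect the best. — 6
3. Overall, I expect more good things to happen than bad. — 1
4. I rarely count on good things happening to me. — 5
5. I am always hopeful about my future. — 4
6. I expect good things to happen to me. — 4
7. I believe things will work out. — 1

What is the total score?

Items 1, 4 describe the absence/opposite of optimism → reverse-score.
on a 1–6 scale, reversed = 7 − raw.
  item 1: 7 − 1 = 6
  item 2: 6
  item 3: 1
  item 4: 7 − 5 = 2
  item 5: 4
  item 6: 4
  item 7: 1
Total = 6 + 6 + 1 + 2 + 4 + 4 + 1 = 24

24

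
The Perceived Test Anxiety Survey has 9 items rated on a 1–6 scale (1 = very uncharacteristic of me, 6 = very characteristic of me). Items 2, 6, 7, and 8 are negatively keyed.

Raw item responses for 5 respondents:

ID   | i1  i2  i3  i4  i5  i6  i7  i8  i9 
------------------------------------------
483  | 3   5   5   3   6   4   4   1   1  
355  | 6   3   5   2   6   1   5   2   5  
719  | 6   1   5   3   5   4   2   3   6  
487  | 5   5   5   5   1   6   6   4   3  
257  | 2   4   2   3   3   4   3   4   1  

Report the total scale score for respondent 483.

Respondent 483 raw: 3, 5, 5, 3, 6, 4, 4, 1, 1.
Reverse-coded (reversed = (1+6) − raw = 7 − raw):
  item 1: 3
  item 2: 7 − 5 = 2
  item 3: 5
  item 4: 3
  item 5: 6
  item 6: 7 − 4 = 3
  item 7: 7 − 4 = 3
  item 8: 7 − 1 = 6
  item 9: 1
Sum = 3 + 2 + 5 + 3 + 6 + 3 + 3 + 6 + 1 = 32

32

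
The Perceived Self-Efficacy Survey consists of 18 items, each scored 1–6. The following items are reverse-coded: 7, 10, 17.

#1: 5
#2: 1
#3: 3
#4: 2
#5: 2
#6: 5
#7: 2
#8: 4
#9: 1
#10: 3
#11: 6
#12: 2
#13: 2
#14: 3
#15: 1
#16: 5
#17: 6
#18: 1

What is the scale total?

53

Reverse-coded items (reversed = (1+6) − raw = 7 − raw):
  item 7: 7 − 2 = 5
  item 10: 7 − 3 = 4
  item 17: 7 − 6 = 1
After reverse-coding: 5, 1, 3, 2, 2, 5, 5, 4, 1, 4, 6, 2, 2, 3, 1, 5, 1, 1
Total = 5 + 1 + 3 + 2 + 2 + 5 + 5 + 4 + 1 + 4 + 6 + 2 + 2 + 3 + 1 + 5 + 1 + 1 = 53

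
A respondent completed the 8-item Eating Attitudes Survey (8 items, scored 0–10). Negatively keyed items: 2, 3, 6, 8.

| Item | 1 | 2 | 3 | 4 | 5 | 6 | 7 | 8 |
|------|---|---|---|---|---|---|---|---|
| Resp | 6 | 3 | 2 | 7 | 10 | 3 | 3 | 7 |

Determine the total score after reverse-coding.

Apply reverse scoring (reverse-coded value = 10 − response):
  item 2: 10 − 3 = 7
  item 3: 10 − 2 = 8
  item 6: 10 − 3 = 7
  item 8: 10 − 7 = 3
Scored responses: 6, 7, 8, 7, 10, 7, 3, 3
Total = 6 + 7 + 8 + 7 + 10 + 7 + 3 + 3 = 51

51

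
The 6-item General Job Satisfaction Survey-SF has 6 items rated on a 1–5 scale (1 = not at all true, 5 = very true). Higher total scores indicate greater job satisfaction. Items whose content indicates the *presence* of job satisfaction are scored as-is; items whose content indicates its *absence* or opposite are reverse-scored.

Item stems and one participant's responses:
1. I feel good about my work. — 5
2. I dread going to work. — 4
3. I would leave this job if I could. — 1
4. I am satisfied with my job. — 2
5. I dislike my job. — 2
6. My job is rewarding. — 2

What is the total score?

Items 2, 3, 5 describe the absence/opposite of job satisfaction → reverse-score.
reverse-coded value = 6 − response.
  item 1: 5
  item 2: 6 − 4 = 2
  item 3: 6 − 1 = 5
  item 4: 2
  item 5: 6 − 2 = 4
  item 6: 2
Total = 5 + 2 + 5 + 2 + 4 + 2 = 20

20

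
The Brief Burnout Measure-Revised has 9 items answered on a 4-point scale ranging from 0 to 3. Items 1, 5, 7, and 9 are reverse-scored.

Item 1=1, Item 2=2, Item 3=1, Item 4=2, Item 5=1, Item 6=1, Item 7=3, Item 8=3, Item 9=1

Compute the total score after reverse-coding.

Raw sum = 15. Reverse-scored items: 1, 5, 7, 9; their raw sum = 6.
Each reversal replaces raw with 3 − raw, changing the total by 3 − 2·raw per item.
Total = 15 + 4·3 − 2·6 = 15 + 12 − 12 = 15

15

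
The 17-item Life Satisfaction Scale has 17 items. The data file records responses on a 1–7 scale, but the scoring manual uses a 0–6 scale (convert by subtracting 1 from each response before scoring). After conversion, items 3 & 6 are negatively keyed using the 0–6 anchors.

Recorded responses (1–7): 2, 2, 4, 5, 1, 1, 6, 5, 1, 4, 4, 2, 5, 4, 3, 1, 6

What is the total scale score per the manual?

Convert to 0–6: 1, 1, 3, 4, 0, 0, 5, 4, 0, 3, 3, 1, 4, 3, 2, 0, 5
Reverse-coded (reverse-coded value = 6 − response):
  item 3: 6 − 3 = 3
  item 6: 6 − 0 = 6
Scored: 1, 1, 3, 4, 0, 6, 5, 4, 0, 3, 3, 1, 4, 3, 2, 0, 5
Total = 45

45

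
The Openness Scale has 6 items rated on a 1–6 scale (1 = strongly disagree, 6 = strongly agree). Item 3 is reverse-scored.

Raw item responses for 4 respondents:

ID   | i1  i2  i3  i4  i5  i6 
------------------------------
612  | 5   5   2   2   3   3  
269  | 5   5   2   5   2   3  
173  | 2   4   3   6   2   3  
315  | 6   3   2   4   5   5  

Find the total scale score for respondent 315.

Respondent 315 raw: 6, 3, 2, 4, 5, 5.
Reverse-coded (reversed = (1+6) − raw = 7 − raw):
  item 1: 6
  item 2: 3
  item 3: 7 − 2 = 5
  item 4: 4
  item 5: 5
  item 6: 5
Sum = 6 + 3 + 5 + 4 + 5 + 5 = 28

28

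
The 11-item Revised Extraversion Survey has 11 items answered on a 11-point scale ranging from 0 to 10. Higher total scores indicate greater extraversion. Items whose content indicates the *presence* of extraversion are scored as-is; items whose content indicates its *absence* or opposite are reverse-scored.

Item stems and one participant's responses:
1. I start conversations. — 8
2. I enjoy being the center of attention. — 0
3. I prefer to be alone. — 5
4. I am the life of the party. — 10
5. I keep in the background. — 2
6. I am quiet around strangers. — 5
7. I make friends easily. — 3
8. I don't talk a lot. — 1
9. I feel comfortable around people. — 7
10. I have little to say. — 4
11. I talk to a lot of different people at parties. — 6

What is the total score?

Items 3, 5, 6, 8, 10 describe the absence/opposite of extraversion → reverse-score.
reversed = (0+10) − raw = 10 − raw.
  item 1: 8
  item 2: 0
  item 3: 10 − 5 = 5
  item 4: 10
  item 5: 10 − 2 = 8
  item 6: 10 − 5 = 5
  item 7: 3
  item 8: 10 − 1 = 9
  item 9: 7
  item 10: 10 − 4 = 6
  item 11: 6
Total = 8 + 0 + 5 + 10 + 8 + 5 + 3 + 9 + 7 + 6 + 6 = 67

67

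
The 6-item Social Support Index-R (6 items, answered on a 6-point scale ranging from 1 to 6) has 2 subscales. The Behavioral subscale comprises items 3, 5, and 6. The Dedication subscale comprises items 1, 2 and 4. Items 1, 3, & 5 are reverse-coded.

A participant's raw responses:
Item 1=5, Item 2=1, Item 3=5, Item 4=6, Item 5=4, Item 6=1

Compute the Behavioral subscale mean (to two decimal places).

2.00

Behavioral items: 3, 5, 6.
Of these, items 3 & 5 are reverse-coded; reverse-coded value = 7 − response.
  item 3: 7 − 5 = 2
  item 5: 7 − 4 = 3
  item 6: 1
Sum = 2 + 3 + 1 = 6
Mean = 6 / 3 = 2.00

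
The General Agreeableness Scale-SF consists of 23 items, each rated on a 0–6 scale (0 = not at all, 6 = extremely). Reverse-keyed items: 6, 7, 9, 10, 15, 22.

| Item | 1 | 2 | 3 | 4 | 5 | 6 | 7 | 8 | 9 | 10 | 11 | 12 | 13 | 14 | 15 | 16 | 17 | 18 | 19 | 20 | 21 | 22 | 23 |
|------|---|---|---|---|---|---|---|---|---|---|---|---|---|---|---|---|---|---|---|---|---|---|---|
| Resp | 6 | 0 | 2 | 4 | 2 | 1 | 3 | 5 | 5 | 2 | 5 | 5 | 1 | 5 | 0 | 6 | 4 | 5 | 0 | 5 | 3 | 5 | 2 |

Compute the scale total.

80

Reversing items 6, 7, 9, 10, 15 and 22 with 6 − raw:
Total = 6 + 0 + 2 + 4 + 2 + (6−1) + (6−3) + 5 + (6−5) + (6−2) + 5 + 5 + 1 + 5 + (6−0) + 6 + 4 + 5 + 0 + 5 + 3 + (6−5) + 2
      = 6 + 0 + 2 + 4 + 2 + 5 + 3 + 5 + 1 + 4 + 5 + 5 + 1 + 5 + 6 + 6 + 4 + 5 + 0 + 5 + 3 + 1 + 2 = 80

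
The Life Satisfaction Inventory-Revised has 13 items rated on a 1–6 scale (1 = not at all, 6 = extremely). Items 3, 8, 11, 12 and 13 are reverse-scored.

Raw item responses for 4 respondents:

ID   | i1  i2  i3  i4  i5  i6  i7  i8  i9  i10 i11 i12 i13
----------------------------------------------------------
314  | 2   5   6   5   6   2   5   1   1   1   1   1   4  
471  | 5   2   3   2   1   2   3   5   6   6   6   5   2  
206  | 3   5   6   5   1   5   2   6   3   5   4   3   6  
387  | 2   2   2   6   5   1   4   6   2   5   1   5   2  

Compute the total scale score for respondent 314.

Respondent 314 raw: 2, 5, 6, 5, 6, 2, 5, 1, 1, 1, 1, 1, 4.
Reverse-coded (reverse-coded value = 7 − response):
  item 1: 2
  item 2: 5
  item 3: 7 − 6 = 1
  item 4: 5
  item 5: 6
  item 6: 2
  item 7: 5
  item 8: 7 − 1 = 6
  item 9: 1
  item 10: 1
  item 11: 7 − 1 = 6
  item 12: 7 − 1 = 6
  item 13: 7 − 4 = 3
Sum = 2 + 5 + 1 + 5 + 6 + 2 + 5 + 6 + 1 + 1 + 6 + 6 + 3 = 49

49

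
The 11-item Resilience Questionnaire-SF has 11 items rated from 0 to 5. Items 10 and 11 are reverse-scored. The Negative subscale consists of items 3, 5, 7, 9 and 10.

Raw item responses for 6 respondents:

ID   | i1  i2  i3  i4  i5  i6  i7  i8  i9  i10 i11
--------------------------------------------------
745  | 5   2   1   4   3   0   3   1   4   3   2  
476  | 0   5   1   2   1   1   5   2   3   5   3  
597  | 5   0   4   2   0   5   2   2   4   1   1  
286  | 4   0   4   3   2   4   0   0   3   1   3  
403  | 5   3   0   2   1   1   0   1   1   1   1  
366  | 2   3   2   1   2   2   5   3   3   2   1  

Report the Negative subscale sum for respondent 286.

Respondent 286 raw: 4, 0, 4, 3, 2, 4, 0, 0, 3, 1, 3.
Negative items: 3, 5, 7, 9, 10.
Reverse-coded (on a 0–5 scale, reversed = 5 − raw):
  item 3: 4
  item 5: 2
  item 7: 0
  item 9: 3
  item 10: 5 − 1 = 4
Sum = 4 + 2 + 0 + 3 + 4 = 13

13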